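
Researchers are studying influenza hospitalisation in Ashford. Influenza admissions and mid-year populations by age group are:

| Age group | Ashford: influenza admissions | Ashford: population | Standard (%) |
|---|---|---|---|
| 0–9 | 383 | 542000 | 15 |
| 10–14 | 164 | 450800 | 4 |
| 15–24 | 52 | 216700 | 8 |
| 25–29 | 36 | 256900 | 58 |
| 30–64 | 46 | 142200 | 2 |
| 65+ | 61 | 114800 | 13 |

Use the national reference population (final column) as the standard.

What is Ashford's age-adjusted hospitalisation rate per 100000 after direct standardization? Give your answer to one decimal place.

Age-specific rates per 100000 for Ashford: 70.66, 36.38, 24.00, 14.01, 32.35, 53.14.
Standard weights: 0.15, 0.04, 0.08, 0.58, 0.02, 0.13.
Standardized rate: 0.1500×70.66 + 0.0400×36.38 + 0.0800×24.00 + 0.5800×14.01 + 0.0200×32.35 + 0.1300×53.14 = 29.6568 per 100000.

29.7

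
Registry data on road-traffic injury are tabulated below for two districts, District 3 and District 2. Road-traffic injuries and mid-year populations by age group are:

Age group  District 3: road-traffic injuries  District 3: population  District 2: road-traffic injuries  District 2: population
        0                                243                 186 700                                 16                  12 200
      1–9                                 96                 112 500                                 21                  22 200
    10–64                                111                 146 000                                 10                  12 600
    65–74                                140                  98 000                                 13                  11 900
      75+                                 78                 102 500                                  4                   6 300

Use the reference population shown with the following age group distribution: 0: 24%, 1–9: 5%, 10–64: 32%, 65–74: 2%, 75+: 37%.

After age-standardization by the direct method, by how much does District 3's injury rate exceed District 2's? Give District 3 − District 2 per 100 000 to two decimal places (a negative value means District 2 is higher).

Age-specific rates per 100 000 for District 3: 130.16, 85.33, 76.03, 142.86, 76.10.
For District 2: 131.15, 94.59, 79.37, 109.24, 63.49.
Standard weights: 0.24, 0.05, 0.32, 0.02, 0.37.
District 3: 0.2400×130.16 + 0.0500×85.33 + 0.3200×76.03 + 0.0200×142.86 + 0.3700×76.10 = 90.8460 per 100 000.
District 2: 0.2400×131.15 + 0.0500×94.59 + 0.3200×79.37 + 0.0200×109.24 + 0.3700×63.49 = 87.2789 per 100 000.
Difference = 90.8460 − 87.2789 = 3.5671.

3.57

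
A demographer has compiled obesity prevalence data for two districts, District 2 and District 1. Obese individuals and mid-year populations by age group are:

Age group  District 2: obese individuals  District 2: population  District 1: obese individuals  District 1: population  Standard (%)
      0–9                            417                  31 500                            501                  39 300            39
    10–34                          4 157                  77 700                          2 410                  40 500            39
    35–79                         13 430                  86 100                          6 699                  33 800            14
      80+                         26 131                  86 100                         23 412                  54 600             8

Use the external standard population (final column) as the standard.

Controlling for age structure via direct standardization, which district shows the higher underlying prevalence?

Age-specific rates per 1 000 for District 2: 13.238, 53.501, 155.981, 303.496.
For District 1: 12.748, 59.506, 198.195, 428.791.
Standard weights: 0.39, 0.39, 0.14, 0.08.
District 2: 0.3900×13.238 + 0.3900×53.501 + 0.1400×155.981 + 0.0800×303.496 = 72.1452 per 1 000.
District 1: 0.3900×12.748 + 0.3900×59.506 + 0.1400×198.195 + 0.0800×428.791 = 90.2298 per 1 000.

District 1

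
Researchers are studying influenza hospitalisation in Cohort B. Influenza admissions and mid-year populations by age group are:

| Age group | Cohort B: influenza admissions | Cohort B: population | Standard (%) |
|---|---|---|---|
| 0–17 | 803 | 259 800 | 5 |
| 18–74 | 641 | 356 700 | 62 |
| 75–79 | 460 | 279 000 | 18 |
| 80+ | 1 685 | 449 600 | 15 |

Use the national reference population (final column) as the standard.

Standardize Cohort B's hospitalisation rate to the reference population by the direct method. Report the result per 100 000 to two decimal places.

212.76

Age-specific rates per 100 000 for Cohort B: 309.08, 179.70, 164.87, 374.78.
Standard weights: 0.05, 0.62, 0.18, 0.15.
Standardized rate: 0.0500×309.08 + 0.6200×179.70 + 0.1800×164.87 + 0.1500×374.78 = 212.7640 per 100 000.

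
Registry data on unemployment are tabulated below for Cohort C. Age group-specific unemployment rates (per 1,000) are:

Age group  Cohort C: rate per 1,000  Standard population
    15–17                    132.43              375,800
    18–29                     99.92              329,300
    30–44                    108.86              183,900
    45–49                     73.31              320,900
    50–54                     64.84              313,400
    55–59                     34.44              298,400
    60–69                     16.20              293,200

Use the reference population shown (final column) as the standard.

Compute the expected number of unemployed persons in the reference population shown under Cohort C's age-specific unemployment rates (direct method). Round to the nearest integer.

161563

Expected unemployed persons = Σ (standard pop × age-specific rate ÷ 1,000)
= 375,800×132.43/1,000 + 329,300×99.92/1,000 + 183,900×108.86/1,000 + 320,900×73.31/1,000 + 313,400×64.84/1,000 + 298,400×34.44/1,000 + 293,200×16.20/1,000
= 49767.19 + 32903.66 + 20019.35 + 23525.18 + 20320.86 + 10276.90 + 4749.84 = 161562.98.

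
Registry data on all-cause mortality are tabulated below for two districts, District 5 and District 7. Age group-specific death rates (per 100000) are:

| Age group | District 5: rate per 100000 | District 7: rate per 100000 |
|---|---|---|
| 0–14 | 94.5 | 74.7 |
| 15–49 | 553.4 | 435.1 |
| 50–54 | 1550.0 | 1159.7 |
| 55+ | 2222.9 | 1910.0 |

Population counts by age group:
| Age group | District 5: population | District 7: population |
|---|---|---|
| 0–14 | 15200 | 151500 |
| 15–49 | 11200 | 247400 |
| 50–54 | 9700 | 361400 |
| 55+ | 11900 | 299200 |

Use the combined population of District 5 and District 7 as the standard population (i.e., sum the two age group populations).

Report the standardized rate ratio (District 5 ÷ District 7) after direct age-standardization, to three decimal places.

Combined standard total = 1107500; weights = 0.1505, 0.2335, 0.3351, 0.2809.
District 5: 0.1505×94.5 + 0.2335×553.4 + 0.3351×1550.0 + 0.2809×2222.9 = 1287.2339 per 100000.
District 7: 0.1505×74.7 + 0.2335×435.1 + 0.3351×1159.7 + 0.2809×1910.0 = 1037.9549 per 100000.
Ratio = 1287.2339 ÷ 1037.9549 = 1.24016.

1.240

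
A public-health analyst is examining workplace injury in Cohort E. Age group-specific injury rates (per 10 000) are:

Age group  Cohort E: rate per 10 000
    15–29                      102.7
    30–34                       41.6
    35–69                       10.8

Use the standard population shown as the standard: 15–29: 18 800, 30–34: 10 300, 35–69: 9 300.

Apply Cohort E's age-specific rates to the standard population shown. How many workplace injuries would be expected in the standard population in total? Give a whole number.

246

Expected workplace injuries = Σ (standard pop × age-specific rate ÷ 10 000)
= 18 800×102.7/10 000 + 10 300×41.6/10 000 + 9 300×10.8/10 000
= 193.08 + 42.85 + 10.04 = 245.97.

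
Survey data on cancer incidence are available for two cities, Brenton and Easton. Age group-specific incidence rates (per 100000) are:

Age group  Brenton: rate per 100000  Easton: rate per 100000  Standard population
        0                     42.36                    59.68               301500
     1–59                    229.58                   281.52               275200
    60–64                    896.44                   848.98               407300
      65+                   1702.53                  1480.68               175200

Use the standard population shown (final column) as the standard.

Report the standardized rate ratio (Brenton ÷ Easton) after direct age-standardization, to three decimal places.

1.055

Standard total = 1159200; weights = 0.2601, 0.2374, 0.3514, 0.1511.
Brenton: 0.2601×42.36 + 0.2374×229.58 + 0.3514×896.44 + 0.1511×1702.53 = 637.8151 per 100000.
Easton: 0.2601×59.68 + 0.2374×281.52 + 0.3514×848.98 + 0.1511×1480.68 = 604.4449 per 100000.
Ratio = 637.8151 ÷ 604.4449 = 1.05521.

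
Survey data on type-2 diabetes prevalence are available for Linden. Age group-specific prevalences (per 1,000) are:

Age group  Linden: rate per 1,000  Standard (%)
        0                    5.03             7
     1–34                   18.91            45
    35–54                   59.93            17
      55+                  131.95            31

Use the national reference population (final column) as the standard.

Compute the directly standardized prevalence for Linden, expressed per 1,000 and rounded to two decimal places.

59.95

Standard weights: 0.07, 0.45, 0.17, 0.31.
Standardized rate: 0.0700×5.03 + 0.4500×18.91 + 0.1700×59.93 + 0.3100×131.95 = 59.9542 per 1,000.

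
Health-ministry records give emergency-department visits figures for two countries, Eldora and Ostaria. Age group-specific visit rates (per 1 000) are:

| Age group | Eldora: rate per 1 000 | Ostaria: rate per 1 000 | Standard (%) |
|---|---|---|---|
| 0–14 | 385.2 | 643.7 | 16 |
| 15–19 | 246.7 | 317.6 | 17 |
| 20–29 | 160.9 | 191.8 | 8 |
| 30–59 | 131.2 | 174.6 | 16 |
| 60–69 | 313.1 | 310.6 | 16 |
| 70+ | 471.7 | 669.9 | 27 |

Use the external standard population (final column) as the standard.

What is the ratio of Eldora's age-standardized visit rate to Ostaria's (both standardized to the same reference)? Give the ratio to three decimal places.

Standard weights: 0.16, 0.17, 0.08, 0.16, 0.16, 0.27.
Eldora: 0.1600×385.2 + 0.1700×246.7 + 0.0800×160.9 + 0.1600×131.2 + 0.1600×313.1 + 0.2700×471.7 = 314.8900 per 1 000.
Ostaria: 0.1600×643.7 + 0.1700×317.6 + 0.0800×191.8 + 0.1600×174.6 + 0.1600×310.6 + 0.2700×669.9 = 430.8330 per 1 000.
Ratio = 314.8900 ÷ 430.8330 = 0.73089.

0.731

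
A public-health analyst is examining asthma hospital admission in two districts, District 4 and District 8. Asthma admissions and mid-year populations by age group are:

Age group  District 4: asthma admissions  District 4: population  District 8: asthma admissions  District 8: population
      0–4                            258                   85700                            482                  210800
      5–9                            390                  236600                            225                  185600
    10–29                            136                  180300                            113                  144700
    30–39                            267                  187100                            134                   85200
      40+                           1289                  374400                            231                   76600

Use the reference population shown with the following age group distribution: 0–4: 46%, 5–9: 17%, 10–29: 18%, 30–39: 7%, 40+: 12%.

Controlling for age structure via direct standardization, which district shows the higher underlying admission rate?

District 4

Age-specific rates per 10000 for District 4: 30.11, 16.48, 7.54, 14.27, 34.43.
For District 8: 22.87, 12.12, 7.81, 15.73, 30.16.
Standard weights: 0.46, 0.17, 0.18, 0.07, 0.12.
District 4: 0.4600×30.11 + 0.1700×16.48 + 0.1800×7.54 + 0.0700×14.27 + 0.1200×34.43 = 23.1386 per 10000.
District 8: 0.4600×22.87 + 0.1700×12.12 + 0.1800×7.81 + 0.0700×15.73 + 0.1200×30.16 = 18.7043 per 10000.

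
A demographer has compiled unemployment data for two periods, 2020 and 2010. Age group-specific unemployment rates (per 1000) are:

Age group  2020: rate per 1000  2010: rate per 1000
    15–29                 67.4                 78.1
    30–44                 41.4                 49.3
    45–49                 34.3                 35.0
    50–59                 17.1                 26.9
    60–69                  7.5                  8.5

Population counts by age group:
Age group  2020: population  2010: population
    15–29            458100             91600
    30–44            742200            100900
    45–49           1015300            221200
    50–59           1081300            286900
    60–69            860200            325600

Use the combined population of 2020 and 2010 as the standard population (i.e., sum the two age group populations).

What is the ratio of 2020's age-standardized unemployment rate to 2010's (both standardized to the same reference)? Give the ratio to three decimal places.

0.840

Combined standard total = 5183300; weights = 0.1061, 0.1627, 0.2386, 0.2640, 0.2288.
2020: 0.1061×67.4 + 0.1627×41.4 + 0.2386×34.3 + 0.2640×17.1 + 0.2288×7.5 = 28.2939 per 1000.
2010: 0.1061×78.1 + 0.1627×49.3 + 0.2386×35.0 + 0.2640×26.9 + 0.2288×8.5 = 33.6963 per 1000.
Ratio = 28.2939 ÷ 33.6963 = 0.83968.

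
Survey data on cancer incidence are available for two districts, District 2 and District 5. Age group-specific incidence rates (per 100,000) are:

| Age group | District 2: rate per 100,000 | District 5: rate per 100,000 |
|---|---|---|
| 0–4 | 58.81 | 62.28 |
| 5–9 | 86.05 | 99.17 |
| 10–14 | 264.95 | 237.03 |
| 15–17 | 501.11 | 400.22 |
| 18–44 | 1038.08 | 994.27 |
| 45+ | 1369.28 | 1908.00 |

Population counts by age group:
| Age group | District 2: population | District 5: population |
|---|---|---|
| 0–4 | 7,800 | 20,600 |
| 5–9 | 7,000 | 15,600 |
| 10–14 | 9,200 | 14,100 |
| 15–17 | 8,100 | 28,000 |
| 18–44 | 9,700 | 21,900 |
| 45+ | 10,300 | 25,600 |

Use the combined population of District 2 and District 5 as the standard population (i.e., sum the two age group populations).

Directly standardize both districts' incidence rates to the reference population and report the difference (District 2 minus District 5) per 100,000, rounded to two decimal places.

Combined standard total = 177,900; weights = 0.1596, 0.1270, 0.1310, 0.2029, 0.1776, 0.2018.
District 2: 0.1596×58.81 + 0.1270×86.05 + 0.1310×264.95 + 0.2029×501.11 + 0.1776×1038.08 + 0.2018×1369.28 = 617.4189 per 100,000.
District 5: 0.1596×62.28 + 0.1270×99.17 + 0.1310×237.03 + 0.2029×400.22 + 0.1776×994.27 + 0.2018×1908.00 = 696.4411 per 100,000.
Difference = 617.4189 − 696.4411 = -79.0222.

-79.02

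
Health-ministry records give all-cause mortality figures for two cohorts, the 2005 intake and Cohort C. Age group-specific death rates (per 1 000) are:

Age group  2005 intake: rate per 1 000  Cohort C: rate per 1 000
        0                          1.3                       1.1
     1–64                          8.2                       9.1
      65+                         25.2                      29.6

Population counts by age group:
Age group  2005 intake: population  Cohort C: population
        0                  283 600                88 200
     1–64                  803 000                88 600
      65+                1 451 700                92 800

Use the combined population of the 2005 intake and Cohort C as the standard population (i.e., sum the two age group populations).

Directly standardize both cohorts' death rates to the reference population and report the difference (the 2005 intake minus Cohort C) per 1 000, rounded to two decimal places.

Combined standard total = 2 807 900; weights = 0.1324, 0.3175, 0.5501.
The 2005 intake: 0.1324×1.3 + 0.3175×8.2 + 0.5501×25.2 = 16.6373 per 1 000.
Cohort C: 0.1324×1.1 + 0.3175×9.1 + 0.5501×29.6 = 19.3168 per 1 000.
Difference = 16.6373 − 19.3168 = -2.6795.

-2.68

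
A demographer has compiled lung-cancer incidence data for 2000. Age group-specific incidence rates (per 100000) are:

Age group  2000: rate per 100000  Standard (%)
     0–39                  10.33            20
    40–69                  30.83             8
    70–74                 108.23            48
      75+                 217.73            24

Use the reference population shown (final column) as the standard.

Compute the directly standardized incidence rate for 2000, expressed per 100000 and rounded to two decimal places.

108.74

Standard weights: 0.20, 0.08, 0.48, 0.24.
Standardized rate: 0.2000×10.33 + 0.0800×30.83 + 0.4800×108.23 + 0.2400×217.73 = 108.7380 per 100000.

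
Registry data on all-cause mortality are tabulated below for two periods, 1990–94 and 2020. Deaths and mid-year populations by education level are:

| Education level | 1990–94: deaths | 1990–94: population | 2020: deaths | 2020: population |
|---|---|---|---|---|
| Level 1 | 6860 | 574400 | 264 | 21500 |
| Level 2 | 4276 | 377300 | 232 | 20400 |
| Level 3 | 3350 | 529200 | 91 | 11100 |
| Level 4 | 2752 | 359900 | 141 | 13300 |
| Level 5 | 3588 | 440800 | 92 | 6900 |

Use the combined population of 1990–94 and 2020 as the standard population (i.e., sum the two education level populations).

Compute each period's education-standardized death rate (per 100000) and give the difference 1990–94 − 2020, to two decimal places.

Education-specific rates per 100000 for 1990–94: 1194.29, 1133.32, 633.03, 764.66, 813.97.
For 2020: 1227.91, 1137.25, 819.82, 1060.15, 1333.33.
Combined standard total = 2354800; weights = 0.2531, 0.1689, 0.2294, 0.1585, 0.1901.
1990–94: 0.2531×1194.29 + 0.1689×1133.32 + 0.2294×633.03 + 0.1585×764.66 + 0.1901×813.97 = 914.8165 per 100000.
2020: 0.2531×1227.91 + 0.1689×1137.25 + 0.2294×819.82 + 0.1585×1060.15 + 0.1901×1333.33 = 1112.4198 per 100000.
Difference = 914.8165 − 1112.4198 = -197.6033.

-197.60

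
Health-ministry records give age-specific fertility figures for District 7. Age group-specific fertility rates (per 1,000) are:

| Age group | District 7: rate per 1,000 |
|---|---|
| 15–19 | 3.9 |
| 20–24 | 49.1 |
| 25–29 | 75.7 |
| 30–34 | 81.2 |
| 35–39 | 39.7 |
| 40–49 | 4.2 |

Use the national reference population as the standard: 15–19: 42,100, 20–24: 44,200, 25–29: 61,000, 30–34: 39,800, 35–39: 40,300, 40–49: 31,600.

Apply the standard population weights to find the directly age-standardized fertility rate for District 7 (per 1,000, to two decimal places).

46.01

Standard total = 259,000; weights = 0.1625, 0.1707, 0.2355, 0.1537, 0.1556, 0.1220.
Standardized rate: 0.1625×3.9 + 0.1707×49.1 + 0.2355×75.7 + 0.1537×81.2 + 0.1556×39.7 + 0.1220×4.2 = 46.0097 per 1,000.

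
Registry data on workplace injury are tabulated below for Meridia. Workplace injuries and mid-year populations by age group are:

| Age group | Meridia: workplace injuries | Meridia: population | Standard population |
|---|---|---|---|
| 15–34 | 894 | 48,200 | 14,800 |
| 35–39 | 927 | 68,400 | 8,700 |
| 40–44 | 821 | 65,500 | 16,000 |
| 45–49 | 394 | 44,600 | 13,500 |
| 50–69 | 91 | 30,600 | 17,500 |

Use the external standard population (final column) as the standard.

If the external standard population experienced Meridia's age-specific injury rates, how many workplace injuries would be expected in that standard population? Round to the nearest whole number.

764

Age-specific rates per 10,000 for Meridia: 185.48, 135.53, 125.34, 88.34, 29.74.
Expected workplace injuries = Σ (standard pop × age-specific rate ÷ 10,000)
= 14,800×185.48/10,000 + 8,700×135.53/10,000 + 16,000×125.34/10,000 + 13,500×88.34/10,000 + 17,500×29.74/10,000
= 274.51 + 117.91 + 200.55 + 119.26 + 52.04 = 764.27.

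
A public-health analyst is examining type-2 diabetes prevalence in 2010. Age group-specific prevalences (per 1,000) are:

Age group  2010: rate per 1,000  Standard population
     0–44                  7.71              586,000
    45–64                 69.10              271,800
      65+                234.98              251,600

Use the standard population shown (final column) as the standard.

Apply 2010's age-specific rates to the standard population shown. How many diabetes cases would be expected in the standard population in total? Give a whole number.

82420

Expected diabetes cases = Σ (standard pop × age-specific rate ÷ 1,000)
= 586,000×7.71/1,000 + 271,800×69.10/1,000 + 251,600×234.98/1,000
= 4518.06 + 18781.38 + 59120.97 = 82420.41.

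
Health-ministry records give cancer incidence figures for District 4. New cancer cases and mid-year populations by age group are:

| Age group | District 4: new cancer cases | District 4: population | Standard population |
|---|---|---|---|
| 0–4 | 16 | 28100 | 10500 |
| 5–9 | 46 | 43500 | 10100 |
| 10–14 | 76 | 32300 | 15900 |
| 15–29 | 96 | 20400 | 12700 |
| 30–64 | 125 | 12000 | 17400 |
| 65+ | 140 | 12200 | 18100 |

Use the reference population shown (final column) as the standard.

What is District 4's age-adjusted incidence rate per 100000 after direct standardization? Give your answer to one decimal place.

Age-specific rates per 100000 for District 4: 56.94, 105.75, 235.29, 470.59, 1041.67, 1147.54.
Standard total = 84700; weights = 0.1240, 0.1192, 0.1877, 0.1499, 0.2054, 0.2137.
Standardized rate: 0.1240×56.94 + 0.1192×105.75 + 0.1877×235.29 + 0.1499×470.59 + 0.2054×1041.67 + 0.2137×1147.54 = 593.6133 per 100000.

593.6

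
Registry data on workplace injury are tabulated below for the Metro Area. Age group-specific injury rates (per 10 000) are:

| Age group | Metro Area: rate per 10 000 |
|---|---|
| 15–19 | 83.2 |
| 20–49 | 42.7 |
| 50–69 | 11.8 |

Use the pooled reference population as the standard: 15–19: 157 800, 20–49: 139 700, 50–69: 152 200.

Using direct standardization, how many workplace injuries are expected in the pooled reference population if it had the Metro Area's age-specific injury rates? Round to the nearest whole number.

2089

Expected workplace injuries = Σ (standard pop × age-specific rate ÷ 10 000)
= 157 800×83.2/10 000 + 139 700×42.7/10 000 + 152 200×11.8/10 000
= 1312.90 + 596.52 + 179.60 = 2089.01.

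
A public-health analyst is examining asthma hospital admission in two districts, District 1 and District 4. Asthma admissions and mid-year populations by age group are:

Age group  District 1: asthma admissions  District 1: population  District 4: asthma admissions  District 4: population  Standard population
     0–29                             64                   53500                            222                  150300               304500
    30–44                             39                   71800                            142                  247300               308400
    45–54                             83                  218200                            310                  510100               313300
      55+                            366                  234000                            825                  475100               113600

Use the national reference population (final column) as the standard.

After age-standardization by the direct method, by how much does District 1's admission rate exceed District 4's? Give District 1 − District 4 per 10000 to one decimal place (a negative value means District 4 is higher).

-1.8

Age-specific rates per 10000 for District 1: 11.96, 5.43, 3.80, 15.64.
For District 4: 14.77, 5.74, 6.08, 17.36.
Standard total = 1039800; weights = 0.2928, 0.2966, 0.3013, 0.1093.
District 1: 0.2928×11.96 + 0.2966×5.43 + 0.3013×3.80 + 0.1093×15.64 = 7.9692 per 10000.
District 4: 0.2928×14.77 + 0.2966×5.74 + 0.3013×6.08 + 0.1093×17.36 = 9.7568 per 10000.
Difference = 7.9692 − 9.7568 = -1.7876.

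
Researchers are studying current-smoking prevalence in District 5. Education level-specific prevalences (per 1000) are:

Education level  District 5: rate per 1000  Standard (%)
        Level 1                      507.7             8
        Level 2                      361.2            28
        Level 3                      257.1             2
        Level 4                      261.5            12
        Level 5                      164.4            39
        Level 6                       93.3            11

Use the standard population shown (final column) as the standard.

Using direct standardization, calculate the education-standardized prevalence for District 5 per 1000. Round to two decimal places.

252.65

Standard weights: 0.08, 0.28, 0.02, 0.12, 0.39, 0.11.
Standardized rate: 0.0800×507.7 + 0.2800×361.2 + 0.0200×257.1 + 0.1200×261.5 + 0.3900×164.4 + 0.1100×93.3 = 252.6530 per 1000.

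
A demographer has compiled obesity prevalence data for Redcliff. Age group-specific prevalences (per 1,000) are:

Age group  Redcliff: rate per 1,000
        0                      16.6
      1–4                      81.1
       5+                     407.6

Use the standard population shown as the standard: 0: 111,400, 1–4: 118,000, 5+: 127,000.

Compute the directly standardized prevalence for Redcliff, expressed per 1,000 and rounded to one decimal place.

177.3

Standard total = 356,400; weights = 0.3126, 0.3311, 0.3563.
Standardized rate: 0.3126×16.6 + 0.3311×81.1 + 0.3563×407.6 = 177.2846 per 1,000.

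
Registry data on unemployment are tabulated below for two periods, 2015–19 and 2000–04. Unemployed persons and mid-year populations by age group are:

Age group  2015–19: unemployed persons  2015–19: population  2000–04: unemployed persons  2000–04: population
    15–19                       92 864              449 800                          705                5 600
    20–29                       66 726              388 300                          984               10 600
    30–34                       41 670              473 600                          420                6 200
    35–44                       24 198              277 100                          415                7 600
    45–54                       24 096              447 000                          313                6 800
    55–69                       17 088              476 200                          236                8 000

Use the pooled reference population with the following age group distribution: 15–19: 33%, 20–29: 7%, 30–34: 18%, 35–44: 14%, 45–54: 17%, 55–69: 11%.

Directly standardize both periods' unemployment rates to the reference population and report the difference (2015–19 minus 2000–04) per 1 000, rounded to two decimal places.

Age-specific rates per 1 000 for 2015–19: 206.456, 171.841, 87.986, 87.326, 53.906, 35.884.
For 2000–04: 125.893, 92.830, 67.742, 54.605, 46.029, 29.500.
Standard weights: 0.33, 0.07, 0.18, 0.14, 0.17, 0.11.
2015–19: 0.3300×206.456 + 0.0700×171.841 + 0.1800×87.986 + 0.1400×87.326 + 0.1700×53.906 + 0.1100×35.884 = 121.3338 per 1 000.
2000–04: 0.3300×125.893 + 0.0700×92.830 + 0.1800×67.742 + 0.1400×54.605 + 0.1700×46.029 + 0.1100×29.500 = 78.9510 per 1 000.
Difference = 121.3338 − 78.9510 = 42.3827.

42.38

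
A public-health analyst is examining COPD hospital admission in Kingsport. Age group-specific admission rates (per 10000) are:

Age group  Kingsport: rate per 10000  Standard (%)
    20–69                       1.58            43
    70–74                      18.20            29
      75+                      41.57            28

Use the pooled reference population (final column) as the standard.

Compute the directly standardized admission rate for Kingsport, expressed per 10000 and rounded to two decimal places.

Standard weights: 0.43, 0.29, 0.28.
Standardized rate: 0.4300×1.58 + 0.2900×18.20 + 0.2800×41.57 = 17.5970 per 10000.

17.60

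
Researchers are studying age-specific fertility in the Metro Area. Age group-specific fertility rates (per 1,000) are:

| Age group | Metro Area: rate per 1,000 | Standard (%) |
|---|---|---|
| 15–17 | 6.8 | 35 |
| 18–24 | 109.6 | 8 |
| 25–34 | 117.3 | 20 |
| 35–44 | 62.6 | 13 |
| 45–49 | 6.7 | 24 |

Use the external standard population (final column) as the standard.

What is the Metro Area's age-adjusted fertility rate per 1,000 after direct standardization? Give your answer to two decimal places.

Standard weights: 0.35, 0.08, 0.20, 0.13, 0.24.
Standardized rate: 0.3500×6.8 + 0.0800×109.6 + 0.2000×117.3 + 0.1300×62.6 + 0.2400×6.7 = 44.3540 per 1,000.

44.35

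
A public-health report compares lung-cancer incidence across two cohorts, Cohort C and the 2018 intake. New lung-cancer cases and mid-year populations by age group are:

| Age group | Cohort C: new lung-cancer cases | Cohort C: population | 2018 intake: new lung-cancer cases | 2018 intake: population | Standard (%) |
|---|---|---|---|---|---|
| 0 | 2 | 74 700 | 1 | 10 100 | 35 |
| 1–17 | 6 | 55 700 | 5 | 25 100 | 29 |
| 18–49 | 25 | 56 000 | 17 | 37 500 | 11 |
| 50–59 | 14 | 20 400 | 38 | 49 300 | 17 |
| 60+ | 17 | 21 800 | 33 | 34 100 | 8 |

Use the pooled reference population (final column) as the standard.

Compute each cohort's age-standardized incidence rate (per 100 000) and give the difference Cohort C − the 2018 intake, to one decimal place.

-8.2

Age-specific rates per 100 000 for Cohort C: 2.68, 10.77, 44.64, 68.63, 77.98.
For the 2018 intake: 9.90, 19.92, 45.33, 77.08, 96.77.
Standard weights: 0.35, 0.29, 0.11, 0.17, 0.08.
Cohort C: 0.3500×2.68 + 0.2900×10.77 + 0.1100×44.64 + 0.1700×68.63 + 0.0800×77.98 = 26.8769 per 100 000.
The 2018 intake: 0.3500×9.90 + 0.2900×19.92 + 0.1100×45.33 + 0.1700×77.08 + 0.0800×96.77 = 35.0743 per 100 000.
Difference = 26.8769 − 35.0743 = -8.1974.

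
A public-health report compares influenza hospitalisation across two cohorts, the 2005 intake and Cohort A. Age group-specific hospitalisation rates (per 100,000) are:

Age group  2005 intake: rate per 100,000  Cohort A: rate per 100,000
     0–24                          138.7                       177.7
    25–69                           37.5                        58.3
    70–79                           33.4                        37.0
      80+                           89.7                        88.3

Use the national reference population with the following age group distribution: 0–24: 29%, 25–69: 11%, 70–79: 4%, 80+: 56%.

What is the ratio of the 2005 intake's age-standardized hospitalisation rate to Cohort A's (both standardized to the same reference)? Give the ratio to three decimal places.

0.881

Standard weights: 0.29, 0.11, 0.04, 0.56.
The 2005 intake: 0.2900×138.7 + 0.1100×37.5 + 0.0400×33.4 + 0.5600×89.7 = 95.9160 per 100,000.
Cohort A: 0.2900×177.7 + 0.1100×58.3 + 0.0400×37.0 + 0.5600×88.3 = 108.8740 per 100,000.
Ratio = 95.9160 ÷ 108.8740 = 0.88098.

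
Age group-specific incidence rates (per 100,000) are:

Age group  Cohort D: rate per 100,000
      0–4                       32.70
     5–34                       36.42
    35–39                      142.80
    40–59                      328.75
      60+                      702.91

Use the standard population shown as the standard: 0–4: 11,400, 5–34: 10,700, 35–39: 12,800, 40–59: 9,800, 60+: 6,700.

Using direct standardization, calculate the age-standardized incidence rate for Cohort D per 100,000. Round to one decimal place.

204.7

Standard total = 51,400; weights = 0.2218, 0.2082, 0.2490, 0.1907, 0.1304.
Standardized rate: 0.2218×32.70 + 0.2082×36.42 + 0.2490×142.80 + 0.1907×328.75 + 0.1304×702.91 = 204.6996 per 100,000.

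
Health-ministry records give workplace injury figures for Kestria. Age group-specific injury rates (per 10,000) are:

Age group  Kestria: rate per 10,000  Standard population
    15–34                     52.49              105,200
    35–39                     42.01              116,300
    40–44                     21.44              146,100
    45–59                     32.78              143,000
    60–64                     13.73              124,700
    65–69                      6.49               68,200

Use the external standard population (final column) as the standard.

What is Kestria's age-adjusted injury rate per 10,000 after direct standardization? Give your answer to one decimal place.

Standard total = 703,500; weights = 0.1495, 0.1653, 0.2077, 0.2033, 0.1773, 0.0969.
Standardized rate: 0.1495×52.49 + 0.1653×42.01 + 0.2077×21.44 + 0.2033×32.78 + 0.1773×13.73 + 0.0969×6.49 = 28.9728 per 10,000.

29.0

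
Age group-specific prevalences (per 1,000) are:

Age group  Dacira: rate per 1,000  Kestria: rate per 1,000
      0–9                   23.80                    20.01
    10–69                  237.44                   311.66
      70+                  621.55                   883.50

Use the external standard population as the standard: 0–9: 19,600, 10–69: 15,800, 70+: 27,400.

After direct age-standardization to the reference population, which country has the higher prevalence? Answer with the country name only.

Standard total = 62,800; weights = 0.3121, 0.2516, 0.4363.
Dacira: 0.3121×23.80 + 0.2516×237.44 + 0.4363×621.55 = 338.3519 per 1,000.
Kestria: 0.3121×20.01 + 0.2516×311.66 + 0.4363×883.50 = 470.1325 per 1,000.

Kestria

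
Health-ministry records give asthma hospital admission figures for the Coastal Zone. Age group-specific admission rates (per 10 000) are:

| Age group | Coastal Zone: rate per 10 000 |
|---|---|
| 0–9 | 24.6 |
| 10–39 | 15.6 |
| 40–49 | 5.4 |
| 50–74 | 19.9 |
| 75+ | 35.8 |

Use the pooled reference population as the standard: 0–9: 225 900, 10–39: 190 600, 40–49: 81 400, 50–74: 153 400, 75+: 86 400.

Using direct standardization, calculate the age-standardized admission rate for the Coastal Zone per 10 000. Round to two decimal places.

Standard total = 737 700; weights = 0.3062, 0.2584, 0.1103, 0.2079, 0.1171.
Standardized rate: 0.3062×24.6 + 0.2584×15.6 + 0.1103×5.4 + 0.2079×19.9 + 0.1171×35.8 = 20.4905 per 10 000.

20.49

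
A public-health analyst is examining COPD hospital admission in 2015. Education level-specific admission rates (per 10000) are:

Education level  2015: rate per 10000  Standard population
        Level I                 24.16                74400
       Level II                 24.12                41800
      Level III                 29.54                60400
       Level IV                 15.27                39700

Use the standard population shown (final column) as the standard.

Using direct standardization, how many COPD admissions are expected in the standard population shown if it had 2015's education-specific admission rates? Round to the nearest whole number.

Expected COPD admissions = Σ (standard pop × education-specific rate ÷ 10000)
= 74400×24.16/10000 + 41800×24.12/10000 + 60400×29.54/10000 + 39700×15.27/10000
= 179.75 + 100.82 + 178.42 + 60.62 = 519.62.

520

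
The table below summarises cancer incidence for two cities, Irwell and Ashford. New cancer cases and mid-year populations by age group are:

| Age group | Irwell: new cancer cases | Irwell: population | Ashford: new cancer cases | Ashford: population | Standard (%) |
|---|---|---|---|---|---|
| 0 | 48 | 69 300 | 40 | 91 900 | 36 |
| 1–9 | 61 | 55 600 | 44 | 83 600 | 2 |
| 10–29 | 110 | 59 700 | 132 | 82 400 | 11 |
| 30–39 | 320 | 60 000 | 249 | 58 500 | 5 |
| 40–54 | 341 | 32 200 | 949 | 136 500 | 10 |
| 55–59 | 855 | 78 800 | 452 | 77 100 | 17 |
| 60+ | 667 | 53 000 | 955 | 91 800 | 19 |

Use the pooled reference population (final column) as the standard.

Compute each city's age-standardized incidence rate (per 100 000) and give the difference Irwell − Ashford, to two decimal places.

Age-specific rates per 100 000 for Irwell: 69.26, 109.71, 184.25, 533.33, 1059.01, 1085.03, 1258.49.
For Ashford: 43.53, 52.63, 160.19, 425.64, 695.24, 586.25, 1040.31.
Standard weights: 0.36, 0.02, 0.11, 0.05, 0.10, 0.17, 0.19.
Irwell: 0.3600×69.26 + 0.0200×109.71 + 0.1100×184.25 + 0.0500×533.33 + 0.1000×1059.01 + 0.1700×1085.03 + 0.1900×1258.49 = 603.5321 per 100 000.
Ashford: 0.3600×43.53 + 0.0200×52.63 + 0.1100×160.19 + 0.0500×425.64 + 0.1000×695.24 + 0.1700×586.25 + 0.1900×1040.31 = 422.4698 per 100 000.
Difference = 603.5321 − 422.4698 = 181.0623.

181.06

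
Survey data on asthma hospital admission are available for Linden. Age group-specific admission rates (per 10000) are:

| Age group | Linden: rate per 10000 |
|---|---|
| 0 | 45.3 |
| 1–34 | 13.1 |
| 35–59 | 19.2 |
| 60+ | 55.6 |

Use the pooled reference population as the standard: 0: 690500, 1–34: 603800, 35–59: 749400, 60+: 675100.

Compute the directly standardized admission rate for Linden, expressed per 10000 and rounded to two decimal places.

Standard total = 2718800; weights = 0.2540, 0.2221, 0.2756, 0.2483.
Standardized rate: 0.2540×45.3 + 0.2221×13.1 + 0.2756×19.2 + 0.2483×55.6 = 33.5124 per 10000.

33.51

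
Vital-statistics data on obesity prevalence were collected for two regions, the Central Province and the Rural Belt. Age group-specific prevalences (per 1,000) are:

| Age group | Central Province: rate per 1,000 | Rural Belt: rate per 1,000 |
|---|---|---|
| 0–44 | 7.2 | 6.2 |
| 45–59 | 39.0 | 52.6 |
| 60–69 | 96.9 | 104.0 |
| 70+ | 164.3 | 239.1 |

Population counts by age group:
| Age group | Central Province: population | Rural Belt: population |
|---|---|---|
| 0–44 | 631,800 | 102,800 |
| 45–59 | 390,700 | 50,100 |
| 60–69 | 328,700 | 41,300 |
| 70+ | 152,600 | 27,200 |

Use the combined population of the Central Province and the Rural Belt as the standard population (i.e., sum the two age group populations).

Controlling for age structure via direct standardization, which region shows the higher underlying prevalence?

Combined standard total = 1,725,200; weights = 0.4258, 0.2555, 0.2145, 0.1042.
The Central Province: 0.4258×7.2 + 0.2555×39.0 + 0.2145×96.9 + 0.1042×164.3 = 50.9358 per 1,000.
The Rural Belt: 0.4258×6.2 + 0.2555×52.6 + 0.2145×104.0 + 0.1042×239.1 = 63.3033 per 1,000.

Rural Belt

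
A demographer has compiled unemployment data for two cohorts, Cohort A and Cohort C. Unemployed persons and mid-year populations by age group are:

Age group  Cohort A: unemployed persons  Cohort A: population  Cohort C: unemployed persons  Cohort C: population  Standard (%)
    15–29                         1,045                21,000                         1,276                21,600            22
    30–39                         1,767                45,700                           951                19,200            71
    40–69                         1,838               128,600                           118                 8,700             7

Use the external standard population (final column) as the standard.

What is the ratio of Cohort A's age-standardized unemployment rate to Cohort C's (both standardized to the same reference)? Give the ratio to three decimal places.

Age-specific rates per 1,000 for Cohort A: 49.762, 38.665, 14.292.
For Cohort C: 59.074, 49.531, 13.563.
Standard weights: 0.22, 0.71, 0.07.
Cohort A: 0.2200×49.762 + 0.7100×38.665 + 0.0700×14.292 = 39.4004 per 1,000.
Cohort C: 0.2200×59.074 + 0.7100×49.531 + 0.0700×13.563 = 49.1129 per 1,000.
Ratio = 39.4004 ÷ 49.1129 = 0.80224.

0.802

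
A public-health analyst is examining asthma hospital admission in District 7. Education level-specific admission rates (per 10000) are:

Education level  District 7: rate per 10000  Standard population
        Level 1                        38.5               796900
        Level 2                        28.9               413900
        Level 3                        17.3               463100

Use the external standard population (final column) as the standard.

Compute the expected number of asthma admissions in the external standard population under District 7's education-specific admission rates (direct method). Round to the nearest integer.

Expected asthma admissions = Σ (standard pop × education-specific rate ÷ 10000)
= 796900×38.5/10000 + 413900×28.9/10000 + 463100×17.3/10000
= 3068.07 + 1196.17 + 801.16 = 5065.40.

5065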